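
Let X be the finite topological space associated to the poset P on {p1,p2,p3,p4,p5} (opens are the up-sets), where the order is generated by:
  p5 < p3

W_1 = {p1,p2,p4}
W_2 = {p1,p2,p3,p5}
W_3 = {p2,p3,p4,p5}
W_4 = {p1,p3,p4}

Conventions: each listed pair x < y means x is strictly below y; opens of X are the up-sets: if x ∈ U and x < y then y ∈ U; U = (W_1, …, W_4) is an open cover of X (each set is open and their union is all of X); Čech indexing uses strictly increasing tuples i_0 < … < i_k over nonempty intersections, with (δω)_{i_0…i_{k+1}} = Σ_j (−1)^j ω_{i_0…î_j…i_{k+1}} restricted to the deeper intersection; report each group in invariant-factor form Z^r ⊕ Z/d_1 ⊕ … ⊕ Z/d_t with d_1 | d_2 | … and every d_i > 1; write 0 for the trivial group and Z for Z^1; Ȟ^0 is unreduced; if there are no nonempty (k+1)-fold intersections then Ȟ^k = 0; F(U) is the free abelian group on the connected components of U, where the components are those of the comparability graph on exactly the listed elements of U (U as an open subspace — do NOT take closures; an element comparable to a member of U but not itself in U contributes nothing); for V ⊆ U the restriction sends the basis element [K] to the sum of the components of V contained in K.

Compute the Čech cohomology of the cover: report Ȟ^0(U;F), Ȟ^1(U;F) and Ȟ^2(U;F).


Ȟ^0 = Z^4, Ȟ^1 = 0, Ȟ^2 = 0

nerve of the cover:
  W12={p1,p2} W13={p2,p4} W14={p1,p4} W23={p2,p3,p5} W24={p1,p3} W34={p3,p4}
  W123={p2} W124={p1} W134={p4} W234={p3}
components per intersection:
  W1: {p1} {p2} {p4}
  W2: {p1} {p2} {p3,p5}
  W3: {p2} {p3,p5} {p4}
  W4: {p1} {p3} {p4}
  W12: {p1} {p2}
  W13: {p2} {p4}
  W14: {p1} {p4}
  W23: {p2} {p3,p5}
  W24: {p1} {p3}
  W34: {p3} {p4}
  W123: {p2}
  W124: {p1}
  W134: {p4}
  W234: {p3}
C dims 12,12,4; δ0: rk 8, SNF 1^8; δ1: rk 4, SNF 1^4
Ȟ^0 = (12 − 8) − 0 = 4, so Ȟ^0 ≅ Z^4
Ȟ^1 = (12 − 4) − 8 = 0, so Ȟ^1 ≅ 0
Ȟ^2 = (4 − 0) − 4 = 0, so Ȟ^2 ≅ 0


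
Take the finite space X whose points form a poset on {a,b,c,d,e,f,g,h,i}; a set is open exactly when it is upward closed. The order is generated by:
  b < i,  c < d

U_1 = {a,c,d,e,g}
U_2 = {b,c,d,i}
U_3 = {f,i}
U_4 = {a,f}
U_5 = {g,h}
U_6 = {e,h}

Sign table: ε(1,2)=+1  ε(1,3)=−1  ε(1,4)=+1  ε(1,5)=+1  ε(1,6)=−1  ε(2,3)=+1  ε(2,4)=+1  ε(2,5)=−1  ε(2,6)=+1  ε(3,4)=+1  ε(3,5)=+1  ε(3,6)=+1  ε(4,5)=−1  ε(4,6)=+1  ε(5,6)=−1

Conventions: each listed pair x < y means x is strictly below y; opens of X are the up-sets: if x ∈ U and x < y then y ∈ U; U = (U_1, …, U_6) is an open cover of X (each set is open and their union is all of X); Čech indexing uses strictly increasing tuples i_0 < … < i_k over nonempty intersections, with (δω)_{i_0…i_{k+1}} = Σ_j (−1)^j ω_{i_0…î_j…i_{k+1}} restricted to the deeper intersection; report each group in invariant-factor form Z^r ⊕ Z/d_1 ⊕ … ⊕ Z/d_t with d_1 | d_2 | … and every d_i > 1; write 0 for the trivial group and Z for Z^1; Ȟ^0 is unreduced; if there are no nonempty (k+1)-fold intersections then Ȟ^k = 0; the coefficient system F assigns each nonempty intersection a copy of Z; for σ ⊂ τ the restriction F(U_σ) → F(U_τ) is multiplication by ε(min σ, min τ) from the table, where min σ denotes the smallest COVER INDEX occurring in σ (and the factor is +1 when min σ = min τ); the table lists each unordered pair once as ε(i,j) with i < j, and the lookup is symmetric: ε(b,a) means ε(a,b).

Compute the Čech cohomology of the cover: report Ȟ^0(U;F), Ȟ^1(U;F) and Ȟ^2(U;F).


Ȟ^0(U;F) ≅ Z, Ȟ^1(U;F) ≅ Z^2, Ȟ^2(U;F) ≅ 0

nonempty overlaps:
  U12={c,d} U14={a} U15={g} U16={e} U23={i} U34={f} U56={h}
C dims 6,7; δ0: rk 5, SNF 1^5
degree 0: 6−5−0 = 1 → Ȟ^0 ≅ Z
degree 1: 7−0−5 = 2 → Ȟ^1 ≅ Z^2
degree 2: 0−0−0 = 0 → Ȟ^2 ≅ 0


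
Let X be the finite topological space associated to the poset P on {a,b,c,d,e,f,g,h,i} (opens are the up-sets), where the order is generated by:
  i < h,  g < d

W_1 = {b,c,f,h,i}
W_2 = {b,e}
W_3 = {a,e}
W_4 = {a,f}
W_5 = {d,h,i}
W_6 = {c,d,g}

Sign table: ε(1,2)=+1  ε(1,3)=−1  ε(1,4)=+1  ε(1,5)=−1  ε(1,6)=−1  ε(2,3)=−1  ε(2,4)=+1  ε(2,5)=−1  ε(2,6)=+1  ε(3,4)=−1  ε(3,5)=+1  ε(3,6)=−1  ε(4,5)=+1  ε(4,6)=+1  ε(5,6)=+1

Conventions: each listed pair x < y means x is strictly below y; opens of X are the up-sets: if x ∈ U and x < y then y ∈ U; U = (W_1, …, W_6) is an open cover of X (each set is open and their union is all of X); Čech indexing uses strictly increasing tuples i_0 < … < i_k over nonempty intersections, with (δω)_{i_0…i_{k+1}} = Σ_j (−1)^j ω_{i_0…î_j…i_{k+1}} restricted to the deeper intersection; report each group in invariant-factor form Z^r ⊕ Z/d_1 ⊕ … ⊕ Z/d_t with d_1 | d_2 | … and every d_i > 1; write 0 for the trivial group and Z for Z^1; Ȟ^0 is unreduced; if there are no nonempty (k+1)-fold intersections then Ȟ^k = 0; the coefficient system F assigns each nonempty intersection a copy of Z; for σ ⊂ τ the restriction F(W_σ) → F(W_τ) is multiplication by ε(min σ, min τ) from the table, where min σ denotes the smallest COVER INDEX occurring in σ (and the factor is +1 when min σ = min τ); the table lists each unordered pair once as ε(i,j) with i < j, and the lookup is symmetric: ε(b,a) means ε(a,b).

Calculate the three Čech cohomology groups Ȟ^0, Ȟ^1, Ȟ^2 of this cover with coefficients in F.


nonempty intersections:
  W12={b} W14={f} W15={h,i} W16={c} W23={e} W34={a} W56={d}
C dims 6,7; δ0: rk 5, SNF 1^5
Ȟ^0: (6−5)−0=1 ⇒ Z
Ȟ^1: (7−0)−5=2 ⇒ Z^2
Ȟ^2: (0−0)−0=0 ⇒ 0

Ȟ^0(U;F) ≅ Z; Ȟ^1(U;F) ≅ Z^2; Ȟ^2(U;F) ≅ 0


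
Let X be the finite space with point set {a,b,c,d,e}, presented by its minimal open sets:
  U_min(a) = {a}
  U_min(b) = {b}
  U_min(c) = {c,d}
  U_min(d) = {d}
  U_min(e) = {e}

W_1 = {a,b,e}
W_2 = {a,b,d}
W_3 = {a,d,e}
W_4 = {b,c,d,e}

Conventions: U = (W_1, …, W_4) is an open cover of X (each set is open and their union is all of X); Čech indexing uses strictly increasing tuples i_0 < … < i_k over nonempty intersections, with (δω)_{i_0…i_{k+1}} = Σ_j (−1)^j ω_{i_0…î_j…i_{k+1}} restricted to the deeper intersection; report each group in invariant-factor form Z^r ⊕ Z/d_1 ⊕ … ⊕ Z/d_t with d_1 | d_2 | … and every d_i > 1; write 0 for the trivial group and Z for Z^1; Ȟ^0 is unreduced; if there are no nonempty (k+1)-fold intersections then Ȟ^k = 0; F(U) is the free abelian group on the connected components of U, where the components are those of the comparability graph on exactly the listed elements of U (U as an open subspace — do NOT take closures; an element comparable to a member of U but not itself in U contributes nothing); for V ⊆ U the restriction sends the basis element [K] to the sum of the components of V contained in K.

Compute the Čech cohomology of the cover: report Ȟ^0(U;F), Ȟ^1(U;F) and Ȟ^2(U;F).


nonempty overlaps:
  W12={a,b} W13={a,e} W14={b,e} W23={a,d} W24={b,d} W34={d,e}
  W123={a} W124={b} W134={e} W234={d}
components per intersection:
  W1: {a} {b} {e}
  W2: {a} {b} {d}
  W3: {a} {d} {e}
  W4: {b} {c,d} {e}
  W12: {a} {b}
  W13: {a} {e}
  W14: {b} {e}
  W23: {a} {d}
  W24: {b} {d}
  W34: {d} {e}
  W123: {a}
  W124: {b}
  W134: {e}
  W234: {d}
C dims 12,12,4; δ0: rk 8, SNF 1^8; δ1: rk 4, SNF 1^4
degree 0: 12−8−0 = 4 → Ȟ^0 ≅ Z^4
degree 1: 12−4−8 = 0 → Ȟ^1 ≅ 0
degree 2: 4−0−4 = 0 → Ȟ^2 ≅ 0

Ȟ^0 = Z^4, Ȟ^1 = 0, Ȟ^2 = 0


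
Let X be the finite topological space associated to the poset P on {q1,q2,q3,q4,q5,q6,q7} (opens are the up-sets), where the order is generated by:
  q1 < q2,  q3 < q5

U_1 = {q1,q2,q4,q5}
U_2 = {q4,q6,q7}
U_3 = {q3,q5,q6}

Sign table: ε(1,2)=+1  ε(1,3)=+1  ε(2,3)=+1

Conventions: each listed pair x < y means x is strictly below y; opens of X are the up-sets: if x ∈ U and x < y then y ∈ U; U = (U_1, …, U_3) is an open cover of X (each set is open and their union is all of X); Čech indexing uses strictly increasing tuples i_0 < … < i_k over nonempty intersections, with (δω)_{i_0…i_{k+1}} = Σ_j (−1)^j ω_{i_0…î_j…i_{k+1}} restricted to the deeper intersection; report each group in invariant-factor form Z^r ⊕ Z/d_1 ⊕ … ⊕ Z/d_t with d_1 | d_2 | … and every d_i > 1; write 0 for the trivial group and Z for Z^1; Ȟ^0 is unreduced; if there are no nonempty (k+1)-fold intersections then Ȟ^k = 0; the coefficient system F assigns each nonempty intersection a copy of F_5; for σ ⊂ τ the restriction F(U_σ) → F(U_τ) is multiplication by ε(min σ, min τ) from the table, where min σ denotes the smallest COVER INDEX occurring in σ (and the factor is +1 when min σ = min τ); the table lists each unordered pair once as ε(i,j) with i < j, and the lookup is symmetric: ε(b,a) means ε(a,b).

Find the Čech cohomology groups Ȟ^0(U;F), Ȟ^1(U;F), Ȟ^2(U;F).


nerve simplices:
  U12={q4} U13={q5} U23={q6}
C dims 3,3; δ0: rk_F5 2
degree 0: 3−2−0 = 1 → Ȟ^0 ≅ Z/5
degree 1: 3−0−2 = 1 → Ȟ^1 ≅ Z/5
degree 2: 0−0−0 = 0 → Ȟ^2 ≅ 0

Ȟ^0(U;F) ≅ Z/5,  Ȟ^1(U;F) ≅ Z/5,  Ȟ^2(U;F) ≅ 0


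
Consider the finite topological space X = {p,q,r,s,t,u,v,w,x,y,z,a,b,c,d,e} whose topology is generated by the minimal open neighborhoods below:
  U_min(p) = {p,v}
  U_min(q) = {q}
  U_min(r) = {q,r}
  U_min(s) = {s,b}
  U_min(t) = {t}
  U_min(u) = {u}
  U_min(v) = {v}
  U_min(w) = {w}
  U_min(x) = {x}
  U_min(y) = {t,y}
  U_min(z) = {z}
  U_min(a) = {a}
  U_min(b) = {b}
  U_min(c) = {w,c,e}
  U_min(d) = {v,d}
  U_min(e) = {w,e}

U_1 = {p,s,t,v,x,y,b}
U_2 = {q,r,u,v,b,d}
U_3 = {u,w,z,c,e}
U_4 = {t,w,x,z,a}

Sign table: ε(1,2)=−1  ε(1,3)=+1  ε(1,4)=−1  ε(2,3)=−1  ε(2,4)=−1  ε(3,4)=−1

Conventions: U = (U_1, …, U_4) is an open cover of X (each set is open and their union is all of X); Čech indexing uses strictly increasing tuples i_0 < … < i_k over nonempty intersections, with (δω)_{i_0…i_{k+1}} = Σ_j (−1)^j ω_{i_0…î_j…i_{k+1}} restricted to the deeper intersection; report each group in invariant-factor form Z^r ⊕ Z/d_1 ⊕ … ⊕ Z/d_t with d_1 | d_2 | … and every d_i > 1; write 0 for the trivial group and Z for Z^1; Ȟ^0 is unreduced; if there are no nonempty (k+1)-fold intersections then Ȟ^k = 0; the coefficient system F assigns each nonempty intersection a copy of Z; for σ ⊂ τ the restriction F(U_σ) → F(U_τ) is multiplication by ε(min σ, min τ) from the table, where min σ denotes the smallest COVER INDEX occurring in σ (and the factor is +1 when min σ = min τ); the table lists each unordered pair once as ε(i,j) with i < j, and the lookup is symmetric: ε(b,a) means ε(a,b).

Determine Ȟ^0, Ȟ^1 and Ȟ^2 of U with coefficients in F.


Ȟ^0 = Z; Ȟ^1 = Z; Ȟ^2 = 0

cover nerve:
  U12={v,b} U14={t,x} U23={u} U34={w,z}
C dims 4,4; δ0: rk 3, SNF 1^3
Ȟ^0: (4−3)−0=1 ⇒ Z
Ȟ^1: (4−0)−3=1 ⇒ Z
Ȟ^2: (0−0)−0=0 ⇒ 0


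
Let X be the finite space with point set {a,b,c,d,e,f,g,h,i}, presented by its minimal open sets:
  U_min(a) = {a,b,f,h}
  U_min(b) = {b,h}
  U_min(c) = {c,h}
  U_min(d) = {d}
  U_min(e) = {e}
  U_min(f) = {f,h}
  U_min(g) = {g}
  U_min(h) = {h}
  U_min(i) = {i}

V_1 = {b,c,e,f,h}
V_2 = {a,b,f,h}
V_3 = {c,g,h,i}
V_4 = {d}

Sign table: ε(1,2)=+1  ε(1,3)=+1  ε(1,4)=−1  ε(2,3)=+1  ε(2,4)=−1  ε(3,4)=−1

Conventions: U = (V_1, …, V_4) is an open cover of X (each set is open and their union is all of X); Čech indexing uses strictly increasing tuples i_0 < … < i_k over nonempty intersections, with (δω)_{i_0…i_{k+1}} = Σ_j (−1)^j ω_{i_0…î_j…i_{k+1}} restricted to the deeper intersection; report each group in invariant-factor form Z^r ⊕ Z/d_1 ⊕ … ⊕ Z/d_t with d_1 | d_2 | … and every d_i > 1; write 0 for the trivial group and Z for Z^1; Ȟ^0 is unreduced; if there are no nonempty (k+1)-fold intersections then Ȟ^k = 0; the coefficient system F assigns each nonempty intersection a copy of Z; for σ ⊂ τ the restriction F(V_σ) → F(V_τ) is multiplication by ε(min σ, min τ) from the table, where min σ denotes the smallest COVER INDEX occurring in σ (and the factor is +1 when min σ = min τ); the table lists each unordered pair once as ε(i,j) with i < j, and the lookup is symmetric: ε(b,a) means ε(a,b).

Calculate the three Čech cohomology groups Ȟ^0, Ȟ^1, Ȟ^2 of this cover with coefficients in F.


nerve of the cover:
  V12={b,f,h} V13={c,h} V23={h}
  V123={h}
C dims 4,3,1; δ0: rk 2, SNF 1^2; δ1: rk 1, SNF 1^1
Ȟ^0 = (4 − 2) − 0 = 2, so Ȟ^0 ≅ Z^2
Ȟ^1 = (3 − 1) − 2 = 0, so Ȟ^1 ≅ 0
Ȟ^2 = (1 − 0) − 1 = 0, so Ȟ^2 ≅ 0

Ȟ^0(U;F) ≅ Z^2,  Ȟ^1(U;F) ≅ 0,  Ȟ^2(U;F) ≅ 0


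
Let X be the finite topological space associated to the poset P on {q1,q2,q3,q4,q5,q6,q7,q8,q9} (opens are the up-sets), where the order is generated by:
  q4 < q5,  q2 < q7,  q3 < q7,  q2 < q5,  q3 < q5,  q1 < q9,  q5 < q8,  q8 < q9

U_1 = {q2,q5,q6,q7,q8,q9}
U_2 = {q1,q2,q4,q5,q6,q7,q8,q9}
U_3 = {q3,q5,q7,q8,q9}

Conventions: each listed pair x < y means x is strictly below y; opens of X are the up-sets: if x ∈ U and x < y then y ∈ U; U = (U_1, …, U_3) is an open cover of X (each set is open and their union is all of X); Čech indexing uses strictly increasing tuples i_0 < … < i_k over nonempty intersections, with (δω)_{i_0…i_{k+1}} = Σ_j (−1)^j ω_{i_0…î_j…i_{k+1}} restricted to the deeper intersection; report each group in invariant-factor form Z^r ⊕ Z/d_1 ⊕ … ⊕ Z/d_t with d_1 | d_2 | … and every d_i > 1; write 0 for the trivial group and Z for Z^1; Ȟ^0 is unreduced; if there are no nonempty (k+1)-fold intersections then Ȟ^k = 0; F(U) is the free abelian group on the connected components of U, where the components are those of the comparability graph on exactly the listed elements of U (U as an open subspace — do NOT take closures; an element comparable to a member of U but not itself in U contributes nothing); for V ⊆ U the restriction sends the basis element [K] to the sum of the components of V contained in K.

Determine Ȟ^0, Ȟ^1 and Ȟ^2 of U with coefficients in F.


Ȟ^0(U;F) ≅ Z^2, Ȟ^1(U;F) ≅ Z, Ȟ^2(U;F) ≅ 0

nonempty overlaps:
  U12={q2,q5,q6,q7,q8,q9} U13={q5,q7,q8,q9} U23={q5,q7,q8,q9}
  U123={q5,q7,q8,q9}
components per intersection:
  U1: {q2,q5,q7,q8,q9} {q6}
  U2: {q1,q2,q4,q5,q7,q8,q9} {q6}
  U3: {q3,q5,q7,q8,q9}
  U12: {q2,q5,q7,q8,q9} {q6}
  U13: {q5,q8,q9} {q7}
  U23: {q5,q8,q9} {q7}
  U123: {q5,q8,q9} {q7}
C dims 5,6,2; δ0: rk 3, SNF 1^3; δ1: rk 2, SNF 1^2
degree 0: 5−3−0 = 2 → Ȟ^0 ≅ Z^2
degree 1: 6−2−3 = 1 → Ȟ^1 ≅ Z
degree 2: 2−0−2 = 0 → Ȟ^2 ≅ 0


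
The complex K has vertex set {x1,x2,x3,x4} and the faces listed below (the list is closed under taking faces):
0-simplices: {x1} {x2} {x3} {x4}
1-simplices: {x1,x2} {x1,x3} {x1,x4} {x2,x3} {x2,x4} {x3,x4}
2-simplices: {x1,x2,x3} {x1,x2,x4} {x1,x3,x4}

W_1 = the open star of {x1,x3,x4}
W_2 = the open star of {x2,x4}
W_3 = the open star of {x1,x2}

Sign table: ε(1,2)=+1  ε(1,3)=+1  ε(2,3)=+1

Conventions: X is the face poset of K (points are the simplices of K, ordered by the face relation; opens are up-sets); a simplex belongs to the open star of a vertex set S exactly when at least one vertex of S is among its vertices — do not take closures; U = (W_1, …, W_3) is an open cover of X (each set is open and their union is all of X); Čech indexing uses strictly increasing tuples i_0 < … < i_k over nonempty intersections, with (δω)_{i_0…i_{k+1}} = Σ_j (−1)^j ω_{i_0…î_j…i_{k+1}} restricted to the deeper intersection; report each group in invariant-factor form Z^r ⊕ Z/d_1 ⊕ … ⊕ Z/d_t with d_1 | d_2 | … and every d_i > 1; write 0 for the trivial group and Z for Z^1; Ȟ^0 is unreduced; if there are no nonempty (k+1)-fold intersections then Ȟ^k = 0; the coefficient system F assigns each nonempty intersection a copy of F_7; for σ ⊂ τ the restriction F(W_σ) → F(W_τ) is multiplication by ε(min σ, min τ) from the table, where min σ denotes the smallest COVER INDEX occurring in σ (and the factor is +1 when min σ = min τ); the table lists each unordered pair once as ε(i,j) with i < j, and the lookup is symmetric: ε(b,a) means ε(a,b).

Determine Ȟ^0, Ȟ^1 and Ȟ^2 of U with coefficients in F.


nerve simplices:
  W1={{x1},{x3},{x4},{x1,x2},{x1,x3},{x1,x4},{x2,x3},{x2,x4},{x3,x4},{x1,x2,x3},{x1,x2,x4},{x1,x3,x4}} W2={{x2},{x4},{x1,x2},{x1,x4},{x2,x3},{x2,x4},{x3,x4},{x1,x2,x3},{x1,x2,x4},{x1,x3,x4}} W3={{x1},{x2},{x1,x2},{x1,x3},{x1,x4},{x2,x3},{x2,x4},{x1,x2,x3},{x1,x2,x4},{x1,x3,x4}}
  W12={{x4},{x1,x2},{x1,x4},{x2,x3},{x2,x4},{x3,x4},{x1,x2,x3},{x1,x2,x4},{x1,x3,x4}} W13={{x1},{x1,x2},{x1,x3},{x1,x4},{x2,x3},{x2,x4},{x1,x2,x3},{x1,x2,x4},{x1,x3,x4}} W23={{x2},{x1,x2},{x1,x4},{x2,x3},{x2,x4},{x1,x2,x3},{x1,x2,x4},{x1,x3,x4}}
  W123={{x1,x2},{x1,x4},{x2,x3},{x2,x4},{x1,x2,x3},{x1,x2,x4},{x1,x3,x4}}
C dims 3,3,1; δ0: rk_F7 2; δ1: rk_F7 1
degree 0: 3−2−0 = 1 → Ȟ^0 ≅ Z/7
degree 1: 3−1−2 = 0 → Ȟ^1 ≅ 0
degree 2: 1−0−1 = 0 → Ȟ^2 ≅ 0

Ȟ^0 ≅ Z/7,  Ȟ^1 ≅ 0,  Ȟ^2 ≅ 0


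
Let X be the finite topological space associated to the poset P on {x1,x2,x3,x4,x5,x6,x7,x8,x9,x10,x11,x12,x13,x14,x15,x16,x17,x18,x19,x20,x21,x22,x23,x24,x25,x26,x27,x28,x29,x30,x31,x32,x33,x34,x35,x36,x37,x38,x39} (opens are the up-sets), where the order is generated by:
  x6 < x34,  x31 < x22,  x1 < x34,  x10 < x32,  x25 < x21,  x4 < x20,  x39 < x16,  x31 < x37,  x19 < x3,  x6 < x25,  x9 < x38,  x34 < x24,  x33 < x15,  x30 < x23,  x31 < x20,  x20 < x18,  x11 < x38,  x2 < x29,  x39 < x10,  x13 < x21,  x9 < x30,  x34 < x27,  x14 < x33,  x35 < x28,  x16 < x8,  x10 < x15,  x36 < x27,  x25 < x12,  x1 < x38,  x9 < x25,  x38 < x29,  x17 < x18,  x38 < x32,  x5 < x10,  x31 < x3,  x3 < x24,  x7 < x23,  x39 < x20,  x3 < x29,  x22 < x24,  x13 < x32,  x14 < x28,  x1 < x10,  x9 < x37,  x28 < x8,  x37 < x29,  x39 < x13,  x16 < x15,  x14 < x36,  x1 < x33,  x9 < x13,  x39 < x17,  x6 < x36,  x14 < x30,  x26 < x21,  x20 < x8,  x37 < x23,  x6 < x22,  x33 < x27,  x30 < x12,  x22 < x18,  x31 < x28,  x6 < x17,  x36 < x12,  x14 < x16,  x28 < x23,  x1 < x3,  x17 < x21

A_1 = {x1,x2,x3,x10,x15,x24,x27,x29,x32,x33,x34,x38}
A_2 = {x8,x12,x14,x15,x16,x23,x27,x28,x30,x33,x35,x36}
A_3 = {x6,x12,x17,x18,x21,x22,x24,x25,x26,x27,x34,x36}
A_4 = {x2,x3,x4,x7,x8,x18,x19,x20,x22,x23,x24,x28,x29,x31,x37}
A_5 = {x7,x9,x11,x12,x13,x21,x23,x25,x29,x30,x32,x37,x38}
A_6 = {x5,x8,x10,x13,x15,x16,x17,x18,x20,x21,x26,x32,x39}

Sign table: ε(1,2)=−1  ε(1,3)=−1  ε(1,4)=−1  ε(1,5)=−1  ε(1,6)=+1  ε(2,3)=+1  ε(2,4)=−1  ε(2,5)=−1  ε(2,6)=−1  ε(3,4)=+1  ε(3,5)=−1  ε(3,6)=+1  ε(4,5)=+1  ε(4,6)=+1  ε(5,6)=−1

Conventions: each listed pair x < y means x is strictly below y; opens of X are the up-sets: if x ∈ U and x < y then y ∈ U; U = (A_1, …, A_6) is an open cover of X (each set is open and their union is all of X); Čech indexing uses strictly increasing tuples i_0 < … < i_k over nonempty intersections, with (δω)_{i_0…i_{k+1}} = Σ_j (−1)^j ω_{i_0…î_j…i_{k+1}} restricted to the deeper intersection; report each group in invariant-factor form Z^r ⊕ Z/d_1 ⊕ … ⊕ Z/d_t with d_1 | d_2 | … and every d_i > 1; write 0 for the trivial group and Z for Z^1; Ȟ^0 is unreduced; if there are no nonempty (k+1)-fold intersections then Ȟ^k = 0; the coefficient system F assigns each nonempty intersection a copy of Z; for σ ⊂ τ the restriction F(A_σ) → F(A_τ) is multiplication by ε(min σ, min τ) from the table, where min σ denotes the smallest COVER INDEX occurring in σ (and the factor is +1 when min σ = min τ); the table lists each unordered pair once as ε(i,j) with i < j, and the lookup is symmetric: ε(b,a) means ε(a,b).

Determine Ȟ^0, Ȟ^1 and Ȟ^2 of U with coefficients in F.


Ȟ^0 = 0; Ȟ^1 = Z/2; Ȟ^2 = Z

nonempty overlaps:
  A12={x15,x27,x33} A13={x24,x27,x34} A14={x2,x3,x24,x29} A15={x29,x32,x38} A16={x10,x15,x32} A23={x12,x27,x36} A24={x8,x23,x28} A25={x12,x23,x30} A26={x8,x15,x16} A34={x18,x22,x24} A35={x12,x21,x25} A36={x17,x18,x21,x26} A45={x7,x23,x29,x37} A46={x8,x18,x20} A56={x13,x21,x32}
  A123={x27} A126={x15} A134={x24} A145={x29} A156={x32} A235={x12} A245={x23} A246={x8} A346={x18} A356={x21}
C dims 6,15,10; δ0: rk 6, SNF 1^5·2; δ1: rk 9, SNF 1^9
degree 0: 6−6−0 = 0 → Ȟ^0 ≅ 0
degree 1: 15−9−6 = 0 plus torsion [2] → Ȟ^1 ≅ Z/2
degree 2: 10−0−9 = 1 → Ȟ^2 ≅ Z


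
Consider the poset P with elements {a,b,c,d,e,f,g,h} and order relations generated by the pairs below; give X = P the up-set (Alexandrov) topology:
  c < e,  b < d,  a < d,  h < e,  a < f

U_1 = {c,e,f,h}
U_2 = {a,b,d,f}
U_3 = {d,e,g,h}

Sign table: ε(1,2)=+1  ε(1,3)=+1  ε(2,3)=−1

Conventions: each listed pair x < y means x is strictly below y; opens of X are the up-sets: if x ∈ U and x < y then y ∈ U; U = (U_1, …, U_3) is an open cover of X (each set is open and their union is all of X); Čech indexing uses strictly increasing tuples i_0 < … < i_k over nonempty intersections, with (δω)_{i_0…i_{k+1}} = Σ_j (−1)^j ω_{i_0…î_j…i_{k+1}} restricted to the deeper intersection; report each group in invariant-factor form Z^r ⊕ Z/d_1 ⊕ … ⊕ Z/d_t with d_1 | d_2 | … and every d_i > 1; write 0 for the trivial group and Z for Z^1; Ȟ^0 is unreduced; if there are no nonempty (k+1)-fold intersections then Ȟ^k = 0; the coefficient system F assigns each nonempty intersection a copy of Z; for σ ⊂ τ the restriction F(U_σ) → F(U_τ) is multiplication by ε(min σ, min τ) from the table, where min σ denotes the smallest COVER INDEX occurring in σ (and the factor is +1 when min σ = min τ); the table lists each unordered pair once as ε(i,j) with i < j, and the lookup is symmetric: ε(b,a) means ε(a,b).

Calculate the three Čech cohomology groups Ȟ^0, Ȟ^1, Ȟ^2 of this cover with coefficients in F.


nonempty overlaps:
  U12={f} U13={e,h} U23={d}
C dims 3,3; δ0: rk 3, SNF 1^2·2
degree 0: 3−3−0 = 0 → Ȟ^0 ≅ 0
degree 1: 3−0−3 = 0 plus torsion [2] → Ȟ^1 ≅ Z/2
degree 2: 0−0−0 = 0 → Ȟ^2 ≅ 0

Ȟ^0 ≅ 0, Ȟ^1 ≅ Z/2 and Ȟ^2 ≅ 0


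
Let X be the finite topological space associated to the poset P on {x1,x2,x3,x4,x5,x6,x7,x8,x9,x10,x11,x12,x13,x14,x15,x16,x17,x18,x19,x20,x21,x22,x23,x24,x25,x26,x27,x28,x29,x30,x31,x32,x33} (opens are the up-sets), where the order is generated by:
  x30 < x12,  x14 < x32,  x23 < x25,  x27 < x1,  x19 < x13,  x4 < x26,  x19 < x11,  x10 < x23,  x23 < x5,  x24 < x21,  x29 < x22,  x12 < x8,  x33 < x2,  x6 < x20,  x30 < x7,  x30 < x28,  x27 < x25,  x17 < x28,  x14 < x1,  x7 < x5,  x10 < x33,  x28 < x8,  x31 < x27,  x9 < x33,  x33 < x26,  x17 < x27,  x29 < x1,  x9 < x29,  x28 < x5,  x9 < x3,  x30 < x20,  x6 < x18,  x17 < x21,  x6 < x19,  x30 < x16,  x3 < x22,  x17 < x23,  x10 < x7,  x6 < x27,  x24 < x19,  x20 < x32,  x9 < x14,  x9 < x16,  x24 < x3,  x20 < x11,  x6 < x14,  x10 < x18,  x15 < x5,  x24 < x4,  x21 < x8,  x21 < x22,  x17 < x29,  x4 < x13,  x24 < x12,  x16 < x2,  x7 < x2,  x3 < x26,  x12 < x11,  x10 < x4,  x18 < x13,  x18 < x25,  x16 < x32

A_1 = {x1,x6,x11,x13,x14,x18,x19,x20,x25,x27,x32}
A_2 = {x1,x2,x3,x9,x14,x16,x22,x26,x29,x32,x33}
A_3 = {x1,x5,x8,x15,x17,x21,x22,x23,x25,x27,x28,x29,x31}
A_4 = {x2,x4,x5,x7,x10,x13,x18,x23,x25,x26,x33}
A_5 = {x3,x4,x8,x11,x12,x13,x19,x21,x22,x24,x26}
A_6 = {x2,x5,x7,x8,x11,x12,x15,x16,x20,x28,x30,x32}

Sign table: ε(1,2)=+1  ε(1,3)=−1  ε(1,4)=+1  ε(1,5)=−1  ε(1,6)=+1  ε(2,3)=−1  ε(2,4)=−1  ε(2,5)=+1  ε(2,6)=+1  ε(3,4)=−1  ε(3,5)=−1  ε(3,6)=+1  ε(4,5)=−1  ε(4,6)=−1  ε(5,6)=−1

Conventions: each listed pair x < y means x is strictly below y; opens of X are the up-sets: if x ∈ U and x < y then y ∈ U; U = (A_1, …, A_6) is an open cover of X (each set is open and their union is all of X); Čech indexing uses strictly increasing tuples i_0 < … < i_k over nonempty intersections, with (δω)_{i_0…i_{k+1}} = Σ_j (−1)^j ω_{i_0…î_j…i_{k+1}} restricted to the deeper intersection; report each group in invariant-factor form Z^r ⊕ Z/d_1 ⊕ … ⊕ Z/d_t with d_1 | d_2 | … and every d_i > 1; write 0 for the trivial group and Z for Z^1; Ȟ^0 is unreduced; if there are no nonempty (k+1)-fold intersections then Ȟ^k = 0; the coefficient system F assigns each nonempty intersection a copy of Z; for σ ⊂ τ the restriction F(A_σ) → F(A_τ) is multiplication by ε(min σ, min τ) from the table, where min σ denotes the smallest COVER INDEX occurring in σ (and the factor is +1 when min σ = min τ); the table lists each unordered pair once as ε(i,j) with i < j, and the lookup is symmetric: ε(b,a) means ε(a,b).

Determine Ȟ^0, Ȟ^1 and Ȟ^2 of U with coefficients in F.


nonempty overlaps:
  A12={x1,x14,x32} A13={x1,x25,x27} A14={x13,x18,x25} A15={x11,x13,x19} A16={x11,x20,x32} A23={x1,x22,x29} A24={x2,x26,x33} A25={x3,x22,x26} A26={x2,x16,x32} A34={x5,x23,x25} A35={x8,x21,x22} A36={x5,x8,x15,x28} A45={x4,x13,x26} A46={x2,x5,x7} A56={x8,x11,x12}
  A123={x1} A126={x32} A134={x25} A145={x13} A156={x11} A235={x22} A245={x26} A246={x2} A346={x5} A356={x8}
C dims 6,15,10; δ0: rk 6, SNF 1^5·2; δ1: rk 9, SNF 1^9
degree 0: 6−6−0 = 0 → Ȟ^0 ≅ 0
degree 1: 15−9−6 = 0 plus torsion [2] → Ȟ^1 ≅ Z/2
degree 2: 10−0−9 = 1 → Ȟ^2 ≅ Z

Ȟ^0 = 0; Ȟ^1 = Z/2; Ȟ^2 = Z


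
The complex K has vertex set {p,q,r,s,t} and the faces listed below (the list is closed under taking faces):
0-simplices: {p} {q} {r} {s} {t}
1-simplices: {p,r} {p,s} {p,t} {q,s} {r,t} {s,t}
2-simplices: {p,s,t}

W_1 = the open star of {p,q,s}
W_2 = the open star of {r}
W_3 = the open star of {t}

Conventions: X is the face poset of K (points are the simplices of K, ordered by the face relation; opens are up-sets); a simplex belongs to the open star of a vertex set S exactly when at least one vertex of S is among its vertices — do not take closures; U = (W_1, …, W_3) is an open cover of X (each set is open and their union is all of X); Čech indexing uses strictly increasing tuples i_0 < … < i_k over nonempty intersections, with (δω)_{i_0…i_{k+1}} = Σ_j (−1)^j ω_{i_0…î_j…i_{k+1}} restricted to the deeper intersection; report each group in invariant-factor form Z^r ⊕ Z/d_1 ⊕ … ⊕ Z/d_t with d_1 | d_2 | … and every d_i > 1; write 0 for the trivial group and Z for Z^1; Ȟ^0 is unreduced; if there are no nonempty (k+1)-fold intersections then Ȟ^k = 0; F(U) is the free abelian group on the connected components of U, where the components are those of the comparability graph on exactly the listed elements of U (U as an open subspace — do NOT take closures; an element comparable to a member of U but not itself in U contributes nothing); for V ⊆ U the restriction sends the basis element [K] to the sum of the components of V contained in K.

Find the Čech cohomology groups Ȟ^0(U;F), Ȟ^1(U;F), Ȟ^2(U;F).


nerve simplices:
  W1={{p},{q},{s},{p,r},{p,s},{p,t},{q,s},{s,t},{p,s,t}} W2={{r},{p,r},{r,t}} W3={{t},{p,t},{r,t},{s,t},{p,s,t}}
  W12={{p,r}} W13={{p,t},{s,t},{p,s,t}} W23={{r,t}}
components per intersection:
  W1: {{p},{q},{s},{p,r},{p,s},{p,t},{q,s},{s,t},{p,s,t}}
  W2: {{r},{p,r},{r,t}}
  W3: {{t},{p,t},{r,t},{s,t},{p,s,t}}
  W12: {{p,r}}
  W13: {{p,t},{s,t},{p,s,t}}
  W23: {{r,t}}
C dims 3,3; δ0: rk 2, SNF 1^2
degree 0: 3−2−0 = 1 → Ȟ^0 ≅ Z
degree 1: 3−0−2 = 1 → Ȟ^1 ≅ Z
degree 2: 0−0−0 = 0 → Ȟ^2 ≅ 0

Ȟ^0(U;F) ≅ Z; Ȟ^1(U;F) ≅ Z; Ȟ^2(U;F) ≅ 0


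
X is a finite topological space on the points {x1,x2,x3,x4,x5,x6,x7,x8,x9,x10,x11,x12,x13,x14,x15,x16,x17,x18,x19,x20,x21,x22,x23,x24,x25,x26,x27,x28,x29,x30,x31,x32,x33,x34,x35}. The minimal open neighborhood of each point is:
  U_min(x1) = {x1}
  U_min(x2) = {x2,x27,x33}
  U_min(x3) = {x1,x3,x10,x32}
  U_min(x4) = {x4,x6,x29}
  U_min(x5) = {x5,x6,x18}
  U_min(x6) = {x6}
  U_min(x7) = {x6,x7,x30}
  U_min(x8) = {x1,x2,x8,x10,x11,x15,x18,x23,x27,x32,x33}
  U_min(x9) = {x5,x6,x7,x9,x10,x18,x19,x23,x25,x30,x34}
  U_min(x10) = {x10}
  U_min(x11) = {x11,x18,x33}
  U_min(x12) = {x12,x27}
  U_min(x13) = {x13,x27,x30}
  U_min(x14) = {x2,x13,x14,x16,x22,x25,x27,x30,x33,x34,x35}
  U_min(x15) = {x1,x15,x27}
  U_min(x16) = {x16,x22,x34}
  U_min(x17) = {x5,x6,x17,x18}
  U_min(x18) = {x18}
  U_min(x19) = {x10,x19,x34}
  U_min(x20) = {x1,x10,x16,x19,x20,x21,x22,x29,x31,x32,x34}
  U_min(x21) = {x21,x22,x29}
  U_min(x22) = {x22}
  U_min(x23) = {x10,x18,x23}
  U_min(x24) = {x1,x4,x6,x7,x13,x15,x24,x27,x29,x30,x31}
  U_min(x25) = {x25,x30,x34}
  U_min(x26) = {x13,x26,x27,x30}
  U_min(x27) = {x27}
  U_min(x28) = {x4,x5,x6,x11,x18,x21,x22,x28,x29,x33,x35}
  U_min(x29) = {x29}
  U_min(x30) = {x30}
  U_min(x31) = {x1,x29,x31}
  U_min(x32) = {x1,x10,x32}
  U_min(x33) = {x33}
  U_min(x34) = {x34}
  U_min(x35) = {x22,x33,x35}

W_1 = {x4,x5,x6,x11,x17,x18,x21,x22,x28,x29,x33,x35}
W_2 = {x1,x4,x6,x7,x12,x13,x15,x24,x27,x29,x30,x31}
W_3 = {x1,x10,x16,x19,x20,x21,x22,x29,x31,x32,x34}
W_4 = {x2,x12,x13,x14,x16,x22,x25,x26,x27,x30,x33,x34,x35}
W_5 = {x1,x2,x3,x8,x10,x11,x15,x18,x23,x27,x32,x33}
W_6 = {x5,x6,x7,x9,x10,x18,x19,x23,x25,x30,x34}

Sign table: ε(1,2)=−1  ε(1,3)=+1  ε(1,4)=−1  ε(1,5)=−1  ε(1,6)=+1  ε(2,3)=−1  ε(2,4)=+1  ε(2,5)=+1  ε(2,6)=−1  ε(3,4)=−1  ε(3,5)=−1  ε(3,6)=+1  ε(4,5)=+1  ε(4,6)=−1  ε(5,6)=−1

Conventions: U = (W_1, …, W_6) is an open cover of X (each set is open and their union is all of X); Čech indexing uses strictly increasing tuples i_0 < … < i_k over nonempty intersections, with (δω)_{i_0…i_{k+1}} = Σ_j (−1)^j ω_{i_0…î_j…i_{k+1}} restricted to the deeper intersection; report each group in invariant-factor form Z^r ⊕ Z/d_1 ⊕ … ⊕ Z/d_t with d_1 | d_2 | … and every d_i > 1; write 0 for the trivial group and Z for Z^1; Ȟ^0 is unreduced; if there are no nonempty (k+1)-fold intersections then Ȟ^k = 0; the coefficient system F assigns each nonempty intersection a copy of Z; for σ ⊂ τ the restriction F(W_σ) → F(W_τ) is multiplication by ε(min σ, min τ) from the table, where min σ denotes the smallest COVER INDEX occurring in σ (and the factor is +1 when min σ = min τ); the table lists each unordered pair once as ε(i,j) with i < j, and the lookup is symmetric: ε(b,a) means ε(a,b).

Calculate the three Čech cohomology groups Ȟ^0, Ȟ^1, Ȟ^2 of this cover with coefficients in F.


Ȟ^0(U;F) ≅ Z; Ȟ^1(U;F) ≅ 0; Ȟ^2(U;F) ≅ Z/2

nerve simplices:
  W12={x4,x6,x29} W13={x21,x22,x29} W14={x22,x33,x35} W15={x11,x18,x33} W16={x5,x6,x18} W23={x1,x29,x31} W24={x12,x13,x27,x30} W25={x1,x15,x27} W26={x6,x7,x30} W34={x16,x22,x34} W35={x1,x10,x32} W36={x10,x19,x34} W45={x2,x27,x33} W46={x25,x30,x34} W56={x10,x18,x23}
  W123={x29} W126={x6} W134={x22} W145={x33} W156={x18} W235={x1} W245={x27} W246={x30} W346={x34} W356={x10}
C dims 6,15,10; δ0: rk 5, SNF 1^5; δ1: rk 10, SNF 1^9·2
degree 0: 6−5−0 = 1 → Ȟ^0 ≅ Z
degree 1: 15−10−5 = 0 → Ȟ^1 ≅ 0
degree 2: 10−0−10 = 0 plus torsion [2] → Ȟ^2 ≅ Z/2


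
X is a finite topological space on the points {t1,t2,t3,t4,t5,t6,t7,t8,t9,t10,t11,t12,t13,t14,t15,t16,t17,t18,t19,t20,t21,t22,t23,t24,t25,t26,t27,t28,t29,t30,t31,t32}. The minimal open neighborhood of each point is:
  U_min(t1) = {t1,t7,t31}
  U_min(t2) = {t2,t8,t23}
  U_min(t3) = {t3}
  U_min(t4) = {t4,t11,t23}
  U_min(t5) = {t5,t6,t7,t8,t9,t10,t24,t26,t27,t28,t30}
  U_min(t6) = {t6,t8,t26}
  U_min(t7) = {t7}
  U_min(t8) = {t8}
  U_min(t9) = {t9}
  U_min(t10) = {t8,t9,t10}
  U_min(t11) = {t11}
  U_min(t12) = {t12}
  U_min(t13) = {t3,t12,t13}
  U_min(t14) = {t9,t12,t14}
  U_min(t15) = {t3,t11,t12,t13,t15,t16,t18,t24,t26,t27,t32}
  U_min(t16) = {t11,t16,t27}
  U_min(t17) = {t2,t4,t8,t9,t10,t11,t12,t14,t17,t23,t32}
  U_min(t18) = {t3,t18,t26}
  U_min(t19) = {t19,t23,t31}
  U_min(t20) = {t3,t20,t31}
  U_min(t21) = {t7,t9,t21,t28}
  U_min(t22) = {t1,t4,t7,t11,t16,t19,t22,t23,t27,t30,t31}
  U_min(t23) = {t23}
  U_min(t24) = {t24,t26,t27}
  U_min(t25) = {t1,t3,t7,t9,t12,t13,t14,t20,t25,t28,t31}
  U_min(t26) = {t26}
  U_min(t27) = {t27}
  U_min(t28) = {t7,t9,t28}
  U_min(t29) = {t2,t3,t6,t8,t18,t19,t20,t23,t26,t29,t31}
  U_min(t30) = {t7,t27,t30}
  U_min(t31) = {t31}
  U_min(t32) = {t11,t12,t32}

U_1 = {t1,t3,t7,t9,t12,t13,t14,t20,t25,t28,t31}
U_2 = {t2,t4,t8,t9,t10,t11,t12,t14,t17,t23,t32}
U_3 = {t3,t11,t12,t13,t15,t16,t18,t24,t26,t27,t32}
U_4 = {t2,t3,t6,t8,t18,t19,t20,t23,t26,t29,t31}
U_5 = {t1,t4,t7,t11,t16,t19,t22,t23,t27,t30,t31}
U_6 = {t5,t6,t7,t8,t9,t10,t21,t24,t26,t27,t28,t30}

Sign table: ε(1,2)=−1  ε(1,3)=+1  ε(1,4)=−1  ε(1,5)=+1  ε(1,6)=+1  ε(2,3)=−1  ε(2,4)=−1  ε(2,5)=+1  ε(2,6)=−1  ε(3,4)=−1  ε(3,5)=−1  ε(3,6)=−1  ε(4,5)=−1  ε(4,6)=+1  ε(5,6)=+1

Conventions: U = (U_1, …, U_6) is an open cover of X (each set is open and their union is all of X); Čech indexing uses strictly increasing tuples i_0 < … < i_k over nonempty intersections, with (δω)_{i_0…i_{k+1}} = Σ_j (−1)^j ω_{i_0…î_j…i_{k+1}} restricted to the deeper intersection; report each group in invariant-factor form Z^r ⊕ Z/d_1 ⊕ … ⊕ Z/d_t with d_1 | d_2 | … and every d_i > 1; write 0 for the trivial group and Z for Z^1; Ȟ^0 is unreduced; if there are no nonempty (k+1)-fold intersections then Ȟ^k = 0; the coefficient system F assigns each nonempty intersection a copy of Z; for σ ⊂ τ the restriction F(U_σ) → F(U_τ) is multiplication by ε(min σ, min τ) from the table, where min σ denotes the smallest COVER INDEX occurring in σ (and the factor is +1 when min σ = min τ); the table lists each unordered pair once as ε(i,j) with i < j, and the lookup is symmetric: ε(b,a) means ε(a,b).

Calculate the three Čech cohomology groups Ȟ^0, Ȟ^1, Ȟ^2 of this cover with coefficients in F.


nerve of the cover:
  U12={t9,t12,t14} U13={t3,t12,t13} U14={t3,t20,t31} U15={t1,t7,t31} U16={t7,t9,t28} U23={t11,t12,t32} U24={t2,t8,t23} U25={t4,t11,t23} U26={t8,t9,t10} U34={t3,t18,t26} U35={t11,t16,t27} U36={t24,t26,t27} U45={t19,t23,t31} U46={t6,t8,t26} U56={t7,t27,t30}
  U123={t12} U126={t9} U134={t3} U145={t31} U156={t7} U235={t11} U245={t23} U246={t8} U346={t26} U356={t27}
C dims 6,15,10; δ0: rk 6, SNF 1^5·2; δ1: rk 9, SNF 1^9
Ȟ^0 = (6 − 6) − 0 = 0, so Ȟ^0 ≅ 0
Ȟ^1 = (15 − 9) − 6 = 0 plus torsion [2], so Ȟ^1 ≅ Z/2
Ȟ^2 = (10 − 0) − 9 = 1, so Ȟ^2 ≅ Z

Ȟ^0 ≅ 0, Ȟ^1 ≅ Z/2 and Ȟ^2 ≅ Z


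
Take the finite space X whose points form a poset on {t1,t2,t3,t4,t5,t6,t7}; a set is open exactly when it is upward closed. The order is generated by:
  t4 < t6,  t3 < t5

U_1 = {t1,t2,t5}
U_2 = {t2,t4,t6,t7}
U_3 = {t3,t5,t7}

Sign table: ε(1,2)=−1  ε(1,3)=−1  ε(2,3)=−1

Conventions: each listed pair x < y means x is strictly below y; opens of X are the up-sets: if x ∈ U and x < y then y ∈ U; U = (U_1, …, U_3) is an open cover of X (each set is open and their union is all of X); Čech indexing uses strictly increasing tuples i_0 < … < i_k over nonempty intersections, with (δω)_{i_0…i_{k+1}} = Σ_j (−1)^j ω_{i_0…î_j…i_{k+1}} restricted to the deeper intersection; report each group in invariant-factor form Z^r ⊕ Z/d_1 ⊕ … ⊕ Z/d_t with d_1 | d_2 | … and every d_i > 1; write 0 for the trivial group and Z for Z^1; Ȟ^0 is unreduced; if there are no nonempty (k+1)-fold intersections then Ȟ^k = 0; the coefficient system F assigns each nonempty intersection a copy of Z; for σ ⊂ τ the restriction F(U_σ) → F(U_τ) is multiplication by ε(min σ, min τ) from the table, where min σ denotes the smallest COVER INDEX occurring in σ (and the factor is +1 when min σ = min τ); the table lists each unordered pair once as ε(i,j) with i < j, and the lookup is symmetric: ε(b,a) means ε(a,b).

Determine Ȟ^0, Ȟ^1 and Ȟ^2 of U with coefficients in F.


nonempty intersections:
  U12={t2} U13={t5} U23={t7}
C dims 3,3; δ0: rk 3, SNF 1^2·2
Ȟ^0: (3−3)−0=0 ⇒ 0
Ȟ^1: (3−0)−3=0 plus torsion [2] ⇒ Z/2
Ȟ^2: (0−0)−0=0 ⇒ 0

Ȟ^0 = 0,  Ȟ^1 = Z/2,  Ȟ^2 = 0


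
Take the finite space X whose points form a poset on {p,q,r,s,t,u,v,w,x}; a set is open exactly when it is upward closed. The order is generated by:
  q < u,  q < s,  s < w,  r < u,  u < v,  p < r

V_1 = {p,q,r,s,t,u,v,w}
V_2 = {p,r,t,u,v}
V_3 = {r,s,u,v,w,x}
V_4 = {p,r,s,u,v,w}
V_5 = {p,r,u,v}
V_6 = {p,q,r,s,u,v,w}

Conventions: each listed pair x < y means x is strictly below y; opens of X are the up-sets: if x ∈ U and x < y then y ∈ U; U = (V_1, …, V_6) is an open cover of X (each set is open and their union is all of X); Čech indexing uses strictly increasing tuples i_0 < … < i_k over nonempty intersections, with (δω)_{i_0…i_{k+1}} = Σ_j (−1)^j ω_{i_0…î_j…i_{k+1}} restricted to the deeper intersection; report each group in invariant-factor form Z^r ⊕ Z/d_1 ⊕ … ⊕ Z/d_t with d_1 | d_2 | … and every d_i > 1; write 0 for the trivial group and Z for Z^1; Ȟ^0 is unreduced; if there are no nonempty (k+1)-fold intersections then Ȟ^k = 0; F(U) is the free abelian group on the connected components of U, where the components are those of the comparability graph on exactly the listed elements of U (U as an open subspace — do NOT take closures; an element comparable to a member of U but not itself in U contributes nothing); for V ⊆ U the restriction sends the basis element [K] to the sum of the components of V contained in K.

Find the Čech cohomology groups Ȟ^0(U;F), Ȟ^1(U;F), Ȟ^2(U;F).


nonempty overlaps:
  V12={p,r,t,u,v} V13={r,s,u,v,w} V14={p,r,s,u,v,w} V15={p,r,u,v} V16={p,q,r,s,u,v,w} V23={r,u,v} V24={p,r,u,v} V25={p,r,u,v} V26={p,r,u,v} V34={r,s,u,v,w} V35={r,u,v} V36={r,s,u,v,w} V45={p,r,u,v} V46={p,r,s,u,v,w} V56={p,r,u,v}
  V123={r,u,v} V124={p,r,u,v} V125={p,r,u,v} V126={p,r,u,v} V134={r,s,u,v,w} V135={r,u,v} V136={r,s,u,v,w} V145={p,r,u,v} V146={p,r,s,u,v,w} V156={p,r,u,v} V234={r,u,v} V235={r,u,v} V236={r,u,v} V245={p,r,u,v} V246={p,r,u,v} V256={p,r,u,v} V345={r,u,v} V346={r,s,u,v,w} V356={r,u,v} V456={p,r,u,v}
  V1234={r,u,v} V1235={r,u,v} V1236={r,u,v} V1245={p,r,u,v} V1246={p,r,u,v} V1256={p,r,u,v} V1345={r,u,v} V1346={r,s,u,v,w} V1356={r,u,v} V1456={p,r,u,v} V2345={r,u,v} V2346={r,u,v} V2356={r,u,v} V2456={p,r,u,v} V3456={r,u,v}
  V12345={r,u,v} V12346={r,u,v} V12356={r,u,v} V12456={p,r,u,v} V13456={r,u,v} V23456={r,u,v}
  V123456={r,u,v}
components per intersection:
  V1: {p,q,r,s,u,v,w} {t}
  V2: {p,r,u,v} {t}
  V3: {r,u,v} {s,w} {x}
  V4: {p,r,u,v} {s,w}
  V5: {p,r,u,v}
  V6: {p,q,r,s,u,v,w}
  V12: {p,r,u,v} {t}
  V13: {r,u,v} {s,w}
  V14: {p,r,u,v} {s,w}
  V15: {p,r,u,v}
  V16: {p,q,r,s,u,v,w}
  V23: {r,u,v}
  V24: {p,r,u,v}
  V25: {p,r,u,v}
  V26: {p,r,u,v}
  V34: {r,u,v} {s,w}
  V35: {r,u,v}
  V36: {r,u,v} {s,w}
  V45: {p,r,u,v}
  V46: {p,r,u,v} {s,w}
  V56: {p,r,u,v}
  V123: {r,u,v}
  V124: {p,r,u,v}
  V125: {p,r,u,v}
  V126: {p,r,u,v}
  V134: {r,u,v} {s,w}
  V135: {r,u,v}
  V136: {r,u,v} {s,w}
  V145: {p,r,u,v}
  V146: {p,r,u,v} {s,w}
  V156: {p,r,u,v}
  V234: {r,u,v}
  V235: {r,u,v}
  V236: {r,u,v}
  V245: {p,r,u,v}
  V246: {p,r,u,v}
  V256: {p,r,u,v}
  V345: {r,u,v}
  V346: {r,u,v} {s,w}
  V356: {r,u,v}
  V456: {p,r,u,v}
  V1234: {r,u,v}
  V1235: {r,u,v}
  V1236: {r,u,v}
  V1245: {p,r,u,v}
  V1246: {p,r,u,v}
  V1256: {p,r,u,v}
  V1345: {r,u,v}
  V1346: {r,u,v} {s,w}
  V1356: {r,u,v}
  V1456: {p,r,u,v}
  V2345: {r,u,v}
  V2346: {r,u,v}
  V2356: {r,u,v}
  V2456: {p,r,u,v}
  V3456: {r,u,v}
  V12345: {r,u,v}
  V12346: {r,u,v}
  V12356: {r,u,v}
  V12456: {p,r,u,v}
  V13456: {r,u,v}
  V23456: {r,u,v}
  V123456: {r,u,v}
C dims 11,21,24,16; δ0: rk 8, SNF 1^8; δ1: rk 13, SNF 1^13; δ2: rk 11, SNF 1^11
degree 0: 11−8−0 = 3 → Ȟ^0 ≅ Z^3
degree 1: 21−13−8 = 0 → Ȟ^1 ≅ 0
degree 2: 24−11−13 = 0 → Ȟ^2 ≅ 0

Ȟ^0 ≅ Z^3; Ȟ^1 ≅ 0; Ȟ^2 ≅ 0


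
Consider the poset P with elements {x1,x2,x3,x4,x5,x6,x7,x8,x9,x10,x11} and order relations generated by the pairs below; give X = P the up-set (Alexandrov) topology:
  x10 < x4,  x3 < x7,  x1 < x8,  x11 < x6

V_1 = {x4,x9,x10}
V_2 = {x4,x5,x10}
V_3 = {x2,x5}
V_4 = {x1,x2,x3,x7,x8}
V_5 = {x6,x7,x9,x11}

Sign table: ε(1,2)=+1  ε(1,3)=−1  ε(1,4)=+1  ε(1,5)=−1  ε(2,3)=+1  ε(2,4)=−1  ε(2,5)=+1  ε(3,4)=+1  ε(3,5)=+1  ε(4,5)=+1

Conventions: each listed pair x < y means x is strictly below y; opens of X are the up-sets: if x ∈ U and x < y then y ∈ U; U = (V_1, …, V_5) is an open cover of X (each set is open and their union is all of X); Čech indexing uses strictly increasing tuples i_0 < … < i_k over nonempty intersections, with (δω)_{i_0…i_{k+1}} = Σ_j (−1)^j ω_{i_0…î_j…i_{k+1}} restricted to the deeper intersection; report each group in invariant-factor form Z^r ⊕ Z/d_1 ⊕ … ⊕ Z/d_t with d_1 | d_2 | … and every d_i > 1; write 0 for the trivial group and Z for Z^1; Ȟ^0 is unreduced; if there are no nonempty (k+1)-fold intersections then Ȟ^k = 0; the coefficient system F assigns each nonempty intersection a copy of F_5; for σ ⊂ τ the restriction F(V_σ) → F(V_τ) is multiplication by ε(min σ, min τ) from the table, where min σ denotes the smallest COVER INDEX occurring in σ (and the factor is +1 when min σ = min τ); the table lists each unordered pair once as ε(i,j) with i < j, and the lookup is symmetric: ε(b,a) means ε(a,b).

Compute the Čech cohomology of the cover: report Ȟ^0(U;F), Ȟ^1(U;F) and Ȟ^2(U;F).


Ȟ^0(U;F) ≅ 0; Ȟ^1(U;F) ≅ 0; Ȟ^2(U;F) ≅ 0

nerve simplices:
  V12={x4,x10} V15={x9} V23={x5} V34={x2} V45={x7}
C dims 5,5; δ0: rk_F5 5
degree 0: 5−5−0 = 0 → Ȟ^0 ≅ 0
degree 1: 5−0−5 = 0 → Ȟ^1 ≅ 0
degree 2: 0−0−0 = 0 → Ȟ^2 ≅ 0
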